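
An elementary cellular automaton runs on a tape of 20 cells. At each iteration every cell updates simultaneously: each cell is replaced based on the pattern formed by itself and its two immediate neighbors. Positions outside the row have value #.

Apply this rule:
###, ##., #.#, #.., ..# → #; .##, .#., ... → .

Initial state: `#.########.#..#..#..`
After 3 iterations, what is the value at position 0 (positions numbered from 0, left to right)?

##.########.##.##.##
###.########.##.##.#
####.########.##.##.
position 0 holds #

#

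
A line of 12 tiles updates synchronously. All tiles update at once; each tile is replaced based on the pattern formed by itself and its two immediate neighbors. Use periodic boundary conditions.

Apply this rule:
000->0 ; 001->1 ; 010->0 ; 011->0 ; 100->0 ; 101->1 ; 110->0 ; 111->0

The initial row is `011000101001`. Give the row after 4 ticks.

001010010100

100001010010
000010100101
000101001010
001010010100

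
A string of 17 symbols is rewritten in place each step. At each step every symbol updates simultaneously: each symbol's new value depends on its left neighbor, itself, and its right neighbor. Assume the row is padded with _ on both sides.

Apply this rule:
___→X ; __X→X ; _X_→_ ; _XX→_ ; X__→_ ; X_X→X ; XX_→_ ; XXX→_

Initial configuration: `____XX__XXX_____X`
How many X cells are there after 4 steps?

5

step 1: XXXX___X____XXXX_
step 2: _____XX__XXX_____
step 3: XXXXX___X____XXXX
step 4: ______XX__XXX____
count of X: 5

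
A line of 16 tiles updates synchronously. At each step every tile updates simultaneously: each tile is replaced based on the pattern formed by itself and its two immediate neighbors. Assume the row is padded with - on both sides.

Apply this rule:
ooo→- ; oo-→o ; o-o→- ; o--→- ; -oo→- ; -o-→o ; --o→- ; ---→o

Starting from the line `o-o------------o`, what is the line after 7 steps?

o-o-oooo-o-o-o-o

o-o-oooooooooo-o
o-o----------o-o
o-o-oooooooo-o-o
o-o--------o-o-o
o-o-oooooo-o-o-o
o-o------o-o-o-o
o-o-oooo-o-o-o-o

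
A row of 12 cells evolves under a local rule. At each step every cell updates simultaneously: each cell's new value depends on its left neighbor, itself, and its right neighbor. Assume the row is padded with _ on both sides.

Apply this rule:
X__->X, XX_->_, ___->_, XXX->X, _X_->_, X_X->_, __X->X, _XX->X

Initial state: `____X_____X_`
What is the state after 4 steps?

___X_X___X_X
__X___X_X___
_X_X_X___X__
X_____X_X_X_

X_____X_X_X_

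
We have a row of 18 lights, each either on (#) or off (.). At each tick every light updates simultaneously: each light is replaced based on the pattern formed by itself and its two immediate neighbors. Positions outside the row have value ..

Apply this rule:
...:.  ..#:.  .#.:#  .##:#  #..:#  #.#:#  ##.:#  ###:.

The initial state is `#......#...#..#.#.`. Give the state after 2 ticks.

tick 1: ##.....##..##.####
tick 2: ###....###.####..#

###....###.####..#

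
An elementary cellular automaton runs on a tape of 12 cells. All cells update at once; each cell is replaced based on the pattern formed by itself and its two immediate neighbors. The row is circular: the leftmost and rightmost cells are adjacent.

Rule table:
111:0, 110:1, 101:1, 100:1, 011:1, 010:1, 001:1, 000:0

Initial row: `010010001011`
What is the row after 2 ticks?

111111011111
000001110000

000001110000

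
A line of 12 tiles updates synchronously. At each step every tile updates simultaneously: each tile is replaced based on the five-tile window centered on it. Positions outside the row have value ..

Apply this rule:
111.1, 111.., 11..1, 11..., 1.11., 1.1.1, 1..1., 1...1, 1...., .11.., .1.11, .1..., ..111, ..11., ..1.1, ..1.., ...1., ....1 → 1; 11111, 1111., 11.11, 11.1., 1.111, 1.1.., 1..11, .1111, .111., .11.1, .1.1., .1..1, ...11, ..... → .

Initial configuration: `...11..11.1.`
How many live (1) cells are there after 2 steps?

.1.111.1...1
111..1..1111
count of 1: 8

8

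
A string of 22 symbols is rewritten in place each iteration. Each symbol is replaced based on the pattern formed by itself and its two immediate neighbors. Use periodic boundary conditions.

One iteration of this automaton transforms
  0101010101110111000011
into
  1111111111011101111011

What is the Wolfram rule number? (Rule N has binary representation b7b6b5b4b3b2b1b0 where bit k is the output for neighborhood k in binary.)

125

position 10: 111 → 0  (bit 7 = 0)
position 11: 110 → 1  (bit 6 = 1)
position 0: 101 → 1  (bit 5 = 1)
position 16: 100 → 1  (bit 4 = 1)
position 9: 011 → 1  (bit 3 = 1)
position 1: 010 → 1  (bit 2 = 1)
position 19: 001 → 0  (bit 1 = 0)
position 17: 000 → 1  (bit 0 = 1)
bits b7..b0 = 01111101 = 125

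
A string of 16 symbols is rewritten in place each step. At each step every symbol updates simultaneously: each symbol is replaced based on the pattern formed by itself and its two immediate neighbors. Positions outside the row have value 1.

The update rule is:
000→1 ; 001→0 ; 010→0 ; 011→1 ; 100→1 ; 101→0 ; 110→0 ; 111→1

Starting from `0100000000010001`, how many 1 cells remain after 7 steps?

0011111111001101
1011111110101001
0011111100000101
1011111011110001
0011110011101101
1011101011001001
0011000010100101
count of 1: 6

6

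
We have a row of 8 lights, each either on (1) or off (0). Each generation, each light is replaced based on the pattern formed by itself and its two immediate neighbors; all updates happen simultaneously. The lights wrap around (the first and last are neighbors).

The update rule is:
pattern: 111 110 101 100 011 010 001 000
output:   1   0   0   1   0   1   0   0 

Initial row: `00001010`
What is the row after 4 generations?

00001011
10001000
11001100
00100010

00100010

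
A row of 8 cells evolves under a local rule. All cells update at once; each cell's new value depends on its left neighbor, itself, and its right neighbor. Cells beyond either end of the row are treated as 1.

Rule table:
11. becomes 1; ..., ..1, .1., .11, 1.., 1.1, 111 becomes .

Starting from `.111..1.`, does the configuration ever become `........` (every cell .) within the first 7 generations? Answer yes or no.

...1....
........
all cells are . at generation 2

yes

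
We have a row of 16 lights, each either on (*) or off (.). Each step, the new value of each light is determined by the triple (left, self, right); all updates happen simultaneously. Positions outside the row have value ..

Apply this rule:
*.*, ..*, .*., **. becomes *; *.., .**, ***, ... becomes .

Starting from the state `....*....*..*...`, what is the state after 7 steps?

**........***...

...**...**.**...
..*.*..*.**.*...
.****.***.***...
*...**..**..*...
*..*.*.*.*.**...
*.*********.*...
**........***...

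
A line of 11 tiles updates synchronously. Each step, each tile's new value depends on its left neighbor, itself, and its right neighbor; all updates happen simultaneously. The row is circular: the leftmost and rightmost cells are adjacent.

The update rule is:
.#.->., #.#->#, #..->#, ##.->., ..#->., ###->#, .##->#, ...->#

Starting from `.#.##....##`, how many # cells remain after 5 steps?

step 1: #.##.###.#.
step 2: .##.###.#.#
step 3: ##.###.#.#.
step 4: #.###.#.#.#
step 5: .###.#.#.##
count of #: 7

7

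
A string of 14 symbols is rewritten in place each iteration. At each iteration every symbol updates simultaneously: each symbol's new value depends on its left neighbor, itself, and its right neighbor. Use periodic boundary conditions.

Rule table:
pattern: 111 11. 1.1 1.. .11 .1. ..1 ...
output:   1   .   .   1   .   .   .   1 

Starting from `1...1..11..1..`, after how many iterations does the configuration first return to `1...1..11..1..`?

.11..1...1..1.
...1..11..1..1
11..1...1..1..
..1..11..1..1.
1..1...1..1..1
.1..11..1..1..
..1...1..1..11
1..11..1..1...
.1...1..1..11.
..11..1..1...1
1...1..1..11..
.11..1..1...1.
...1..1..11..1
11..1..1...1..
..1..1..11..1.
1..1..1...1..1
.1..1..11..1..
..1..1...1..11
1..1..11..1...
.1..1...1..11.
..1..11..1...1
1..1...1..11..
.1..11..1...1.
..1...1..11..1
1..11..1...1..
.1...1..11..1.
..11..1...1..1
1...1..11..1..

28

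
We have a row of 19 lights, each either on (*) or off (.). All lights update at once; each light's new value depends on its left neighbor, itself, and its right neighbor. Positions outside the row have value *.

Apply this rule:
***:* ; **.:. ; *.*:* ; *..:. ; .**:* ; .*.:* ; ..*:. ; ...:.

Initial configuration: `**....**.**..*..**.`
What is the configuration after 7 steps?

......*......*..***

step 1: *.....*.**...*..*.*
step 2: ......***....*..***
step 3: ......**.....*..***
step 4: ......*......*..***
step 5: ......*......*..***  (fixed point — unchanged through step 7)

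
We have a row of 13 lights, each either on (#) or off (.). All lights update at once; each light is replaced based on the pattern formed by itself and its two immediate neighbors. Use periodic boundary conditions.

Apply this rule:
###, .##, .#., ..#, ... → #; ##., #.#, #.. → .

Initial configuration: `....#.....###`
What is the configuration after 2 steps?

####..#####..

.####.######.
####..#####..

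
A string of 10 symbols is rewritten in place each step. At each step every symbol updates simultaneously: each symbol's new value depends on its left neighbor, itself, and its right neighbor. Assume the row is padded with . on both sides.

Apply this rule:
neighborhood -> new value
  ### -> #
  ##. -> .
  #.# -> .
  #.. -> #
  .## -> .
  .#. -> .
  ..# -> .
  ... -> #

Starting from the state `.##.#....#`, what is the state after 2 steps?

.....###..
####..#.##

####..#.##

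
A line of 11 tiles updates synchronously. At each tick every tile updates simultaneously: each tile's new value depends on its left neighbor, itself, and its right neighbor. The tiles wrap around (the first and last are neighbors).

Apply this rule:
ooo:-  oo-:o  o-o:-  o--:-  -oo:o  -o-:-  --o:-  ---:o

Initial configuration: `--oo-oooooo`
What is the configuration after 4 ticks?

o-oo---oo-o

--oo-o----o
--oo---oo--
o-oo-o-oo-o
o-oo---oo-o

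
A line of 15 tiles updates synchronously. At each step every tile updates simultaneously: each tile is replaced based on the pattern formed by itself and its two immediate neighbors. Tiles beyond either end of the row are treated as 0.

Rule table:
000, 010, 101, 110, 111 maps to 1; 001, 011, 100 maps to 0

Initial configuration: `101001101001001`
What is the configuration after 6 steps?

101001111001001

step 1: 111000111001001
step 2: 011010011001001
step 3: 001110001001001
step 4: 100110101001001
step 5: 100011111001001
step 6: 101001111001001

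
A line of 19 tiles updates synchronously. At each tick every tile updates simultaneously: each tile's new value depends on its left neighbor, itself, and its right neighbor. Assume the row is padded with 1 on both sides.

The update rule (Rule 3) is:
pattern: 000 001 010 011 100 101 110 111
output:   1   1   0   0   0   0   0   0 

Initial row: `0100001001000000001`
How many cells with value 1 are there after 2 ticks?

tick 1: 0001110010011111110
tick 2: 0110000100100000000
count of 1: 4

4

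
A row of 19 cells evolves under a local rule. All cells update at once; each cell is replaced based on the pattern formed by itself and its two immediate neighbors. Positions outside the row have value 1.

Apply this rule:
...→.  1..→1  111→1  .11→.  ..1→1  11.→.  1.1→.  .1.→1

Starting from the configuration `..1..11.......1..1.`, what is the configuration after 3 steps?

11111..1.....11111.
1111.1111...1.111..
111...11.1.11..1.11

111...11.1.11..1.11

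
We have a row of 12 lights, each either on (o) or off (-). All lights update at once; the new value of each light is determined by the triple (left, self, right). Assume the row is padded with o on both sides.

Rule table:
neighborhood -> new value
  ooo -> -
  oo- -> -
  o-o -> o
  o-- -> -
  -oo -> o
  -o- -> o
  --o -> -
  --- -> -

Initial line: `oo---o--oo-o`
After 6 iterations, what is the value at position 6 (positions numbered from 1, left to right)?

-----o--o-oo
-----o--ooo-
-----o--o--o
-----o--o--o  (fixed point — unchanged through iteration 6)
position 6 holds o

o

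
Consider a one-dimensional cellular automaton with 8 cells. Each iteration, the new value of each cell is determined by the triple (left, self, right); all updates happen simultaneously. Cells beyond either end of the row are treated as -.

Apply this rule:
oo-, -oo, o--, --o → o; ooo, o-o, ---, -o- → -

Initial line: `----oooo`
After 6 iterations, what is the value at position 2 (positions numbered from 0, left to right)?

iteration 1: ---oo--o
iteration 2: --ooooo-
iteration 3: -oo---oo
iteration 4: oooo-ooo
iteration 5: o--o-o-o
iteration 6: -oo-----
position 2 holds o

o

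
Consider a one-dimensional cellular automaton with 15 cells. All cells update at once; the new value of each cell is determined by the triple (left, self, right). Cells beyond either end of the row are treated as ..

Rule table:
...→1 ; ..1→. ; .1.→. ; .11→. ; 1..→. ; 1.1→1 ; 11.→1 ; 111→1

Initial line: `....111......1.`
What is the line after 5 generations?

111..11.1111...
.11...11.111.11
..1.1..11.111.1
1..1....11.111.
.....11..11.11.

.....11..11.11.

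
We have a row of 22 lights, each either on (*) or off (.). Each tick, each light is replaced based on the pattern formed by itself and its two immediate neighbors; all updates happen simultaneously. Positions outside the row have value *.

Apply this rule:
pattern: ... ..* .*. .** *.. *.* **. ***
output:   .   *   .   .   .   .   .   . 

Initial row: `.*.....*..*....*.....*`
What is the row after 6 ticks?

.*..*....*.....*..*..*

......*..*....*.....*.
.....*..*....*.....*..
....*..*....*.....*..*
...*..*....*.....*..*.
..*..*....*.....*..*..
.*..*....*.....*..*..*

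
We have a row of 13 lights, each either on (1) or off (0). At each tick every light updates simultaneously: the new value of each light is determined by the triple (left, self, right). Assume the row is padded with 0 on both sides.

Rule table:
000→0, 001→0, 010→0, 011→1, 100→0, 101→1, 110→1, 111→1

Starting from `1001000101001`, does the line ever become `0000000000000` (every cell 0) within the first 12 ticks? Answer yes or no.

tick 1: 0000000010000
tick 2: 0000000000000
all cells are 0 at tick 2

yes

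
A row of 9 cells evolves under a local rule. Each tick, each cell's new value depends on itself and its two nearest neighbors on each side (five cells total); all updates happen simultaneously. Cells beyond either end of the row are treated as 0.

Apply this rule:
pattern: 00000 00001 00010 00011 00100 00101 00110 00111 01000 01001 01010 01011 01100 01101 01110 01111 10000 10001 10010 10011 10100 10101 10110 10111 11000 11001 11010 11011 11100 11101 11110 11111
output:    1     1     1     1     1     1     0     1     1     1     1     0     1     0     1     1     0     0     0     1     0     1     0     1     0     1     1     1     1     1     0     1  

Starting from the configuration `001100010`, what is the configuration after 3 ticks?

111011101

110100111
001011111
111011101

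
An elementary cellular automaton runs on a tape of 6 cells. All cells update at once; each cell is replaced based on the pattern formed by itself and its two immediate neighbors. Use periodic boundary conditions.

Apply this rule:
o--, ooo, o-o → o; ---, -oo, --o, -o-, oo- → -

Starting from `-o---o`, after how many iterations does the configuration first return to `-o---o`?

6

o-o---
-o-o--
--o-o-
---o-o
o---o-
-o---o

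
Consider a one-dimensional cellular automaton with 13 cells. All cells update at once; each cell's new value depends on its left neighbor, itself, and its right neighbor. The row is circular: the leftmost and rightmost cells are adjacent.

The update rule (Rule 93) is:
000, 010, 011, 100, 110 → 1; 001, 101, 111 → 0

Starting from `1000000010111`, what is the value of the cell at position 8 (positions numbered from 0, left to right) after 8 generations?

1

1111111010100
1000001010110
1111101010110
1000101010110
1110101010110
1010101010110
1010101010110  (fixed point — unchanged through generation 8)
position 8 holds 1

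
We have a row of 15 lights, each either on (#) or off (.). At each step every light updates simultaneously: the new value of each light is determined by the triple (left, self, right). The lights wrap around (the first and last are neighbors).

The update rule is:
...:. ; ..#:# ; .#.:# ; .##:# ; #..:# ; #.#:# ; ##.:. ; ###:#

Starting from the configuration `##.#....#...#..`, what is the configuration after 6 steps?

.####.#####.###

#.###..###.####
.###.####.#####
###.####.#####.
##.####.#####.#
#.####.#####.##
.####.#####.###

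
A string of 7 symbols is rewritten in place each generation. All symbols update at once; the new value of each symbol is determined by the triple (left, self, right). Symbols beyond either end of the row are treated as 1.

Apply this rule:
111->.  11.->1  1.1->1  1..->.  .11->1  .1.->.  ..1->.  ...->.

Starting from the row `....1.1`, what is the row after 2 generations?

.....1.

.....11
.....1.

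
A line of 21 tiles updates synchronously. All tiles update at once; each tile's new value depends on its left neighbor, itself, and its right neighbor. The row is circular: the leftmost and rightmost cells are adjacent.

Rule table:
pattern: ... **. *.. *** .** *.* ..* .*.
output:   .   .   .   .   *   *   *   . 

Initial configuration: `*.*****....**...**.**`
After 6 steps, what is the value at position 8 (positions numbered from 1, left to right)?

.**.......**...**.**.
**.......**...**.**..
*.......**...**.**..*
.......**...**.**..**
......**...**.**..**.
.....**...**.**..**..
position 8 holds .

.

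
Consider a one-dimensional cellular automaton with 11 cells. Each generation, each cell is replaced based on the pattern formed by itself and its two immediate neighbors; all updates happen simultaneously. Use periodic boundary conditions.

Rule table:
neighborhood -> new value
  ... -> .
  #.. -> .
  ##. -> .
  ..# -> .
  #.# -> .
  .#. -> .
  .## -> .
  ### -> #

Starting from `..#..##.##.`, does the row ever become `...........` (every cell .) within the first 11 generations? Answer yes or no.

...........
all cells are . at generation 1

yes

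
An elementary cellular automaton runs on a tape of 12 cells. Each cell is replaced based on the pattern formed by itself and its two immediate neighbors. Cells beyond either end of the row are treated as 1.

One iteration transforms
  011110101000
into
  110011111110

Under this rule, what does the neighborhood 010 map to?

At position 6 the neighborhood is 010; the next row has 1 there.

1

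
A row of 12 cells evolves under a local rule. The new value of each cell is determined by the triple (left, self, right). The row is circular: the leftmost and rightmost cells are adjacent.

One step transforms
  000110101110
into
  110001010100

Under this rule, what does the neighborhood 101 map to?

At position 5 the neighborhood is 101; the next row has 1 there.

1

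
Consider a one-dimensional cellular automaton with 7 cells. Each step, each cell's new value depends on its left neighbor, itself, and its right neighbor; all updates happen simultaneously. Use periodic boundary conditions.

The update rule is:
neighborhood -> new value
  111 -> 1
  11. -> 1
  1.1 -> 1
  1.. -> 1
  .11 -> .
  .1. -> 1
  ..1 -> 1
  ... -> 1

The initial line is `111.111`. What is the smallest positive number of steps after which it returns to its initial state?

7

1111.11
11111.1
111111.
.111111
1.11111
11.1111
111.111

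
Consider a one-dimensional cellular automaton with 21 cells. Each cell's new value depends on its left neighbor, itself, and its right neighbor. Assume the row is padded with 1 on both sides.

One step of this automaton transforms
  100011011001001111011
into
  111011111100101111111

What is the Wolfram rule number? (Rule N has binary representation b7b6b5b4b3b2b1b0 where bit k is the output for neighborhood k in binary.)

249

position 15: 111 → 1  (bit 7 = 1)
position 0: 110 → 1  (bit 6 = 1)
position 6: 101 → 1  (bit 5 = 1)
position 1: 100 → 1  (bit 4 = 1)
position 4: 011 → 1  (bit 3 = 1)
position 11: 010 → 0  (bit 2 = 0)
position 3: 001 → 0  (bit 1 = 0)
position 2: 000 → 1  (bit 0 = 1)
bits b7..b0 = 11111001 = 249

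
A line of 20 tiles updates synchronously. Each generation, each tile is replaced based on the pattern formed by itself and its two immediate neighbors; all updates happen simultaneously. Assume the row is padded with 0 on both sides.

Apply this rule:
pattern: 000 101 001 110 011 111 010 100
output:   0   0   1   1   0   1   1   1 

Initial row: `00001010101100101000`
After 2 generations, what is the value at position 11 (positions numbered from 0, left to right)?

00011010100111101100
00101010111011100110
position 11 holds 0

0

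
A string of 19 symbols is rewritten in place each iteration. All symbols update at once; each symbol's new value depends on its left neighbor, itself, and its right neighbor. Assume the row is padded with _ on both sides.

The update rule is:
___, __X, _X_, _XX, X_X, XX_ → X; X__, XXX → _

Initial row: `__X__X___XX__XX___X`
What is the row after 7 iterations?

X_XXXXX_____XXX_XXX

XXX_XX_XXXX_XXX_XXX
X_XXXXXX__XXX_XXX_X
XXX____X_XX_XXX_XXX
X_X_XXXXXXXXX_XXX_X
XXXXX_______XXX_XXX
X___X_XXXXXXX_XXX_X
X_XXXXX_____XXX_XXX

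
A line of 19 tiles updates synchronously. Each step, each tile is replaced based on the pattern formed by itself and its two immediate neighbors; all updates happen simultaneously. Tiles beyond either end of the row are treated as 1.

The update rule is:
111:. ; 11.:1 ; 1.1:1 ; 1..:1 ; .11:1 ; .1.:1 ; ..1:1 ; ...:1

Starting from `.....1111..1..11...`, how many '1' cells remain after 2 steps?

111111..11111111111
.....1111..........
count of 1: 4

4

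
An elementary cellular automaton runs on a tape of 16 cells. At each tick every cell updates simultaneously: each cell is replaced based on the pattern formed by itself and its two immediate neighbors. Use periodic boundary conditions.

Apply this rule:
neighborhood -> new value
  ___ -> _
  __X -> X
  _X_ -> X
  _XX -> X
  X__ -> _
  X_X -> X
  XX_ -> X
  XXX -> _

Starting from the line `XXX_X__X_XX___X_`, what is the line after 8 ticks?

tick 1: X_XXX_XXXXX__XXX
tick 2: XXX_XXX___X_XX__
tick 3: X_XXX_X__XXXXX_X
tick 4: XXX_XXX_XX___XXX
tick 5: __XXX_XXXX__XX__
tick 6: _XX_XXX__X_XXX__
tick 7: XXXXX_X_XXXX_X__
tick 8: X___XXXXX__XXX_X

X___XXXXX__XXX_X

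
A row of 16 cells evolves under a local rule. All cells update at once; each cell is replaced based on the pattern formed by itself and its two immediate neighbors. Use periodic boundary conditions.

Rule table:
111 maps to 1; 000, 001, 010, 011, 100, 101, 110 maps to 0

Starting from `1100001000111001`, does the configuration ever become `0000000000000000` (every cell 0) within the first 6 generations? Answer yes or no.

yes

1000000000010000
0000000000000000
all cells are 0 at generation 2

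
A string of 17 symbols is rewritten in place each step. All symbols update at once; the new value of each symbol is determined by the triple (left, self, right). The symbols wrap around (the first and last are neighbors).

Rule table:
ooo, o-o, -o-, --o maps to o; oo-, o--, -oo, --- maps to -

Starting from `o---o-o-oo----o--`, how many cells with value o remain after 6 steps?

step 1: o--ooooo-----oo-o
step 2: --o-ooo-----o--o-
step 3: -ooo-o-----oo-oo-
step 4: o-o-oo----o--o---
step 5: oooo-----oo-oo--o
step 6: ooo-----o--o---o-
count of o: 6

6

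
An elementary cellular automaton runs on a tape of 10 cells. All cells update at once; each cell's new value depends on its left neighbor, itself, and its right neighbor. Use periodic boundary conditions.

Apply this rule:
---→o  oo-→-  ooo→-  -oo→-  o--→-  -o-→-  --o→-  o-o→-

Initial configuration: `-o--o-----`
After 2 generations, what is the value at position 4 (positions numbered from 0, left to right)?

o

------oooo
-oooo-----
position 4 holds o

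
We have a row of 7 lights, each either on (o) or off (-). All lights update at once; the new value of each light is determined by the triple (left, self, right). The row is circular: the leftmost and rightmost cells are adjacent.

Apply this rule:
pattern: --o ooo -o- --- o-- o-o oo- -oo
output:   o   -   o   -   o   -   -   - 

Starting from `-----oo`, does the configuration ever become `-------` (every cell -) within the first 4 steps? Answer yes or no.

yes

o---o--
oo-oooo
-------
all cells are - at step 3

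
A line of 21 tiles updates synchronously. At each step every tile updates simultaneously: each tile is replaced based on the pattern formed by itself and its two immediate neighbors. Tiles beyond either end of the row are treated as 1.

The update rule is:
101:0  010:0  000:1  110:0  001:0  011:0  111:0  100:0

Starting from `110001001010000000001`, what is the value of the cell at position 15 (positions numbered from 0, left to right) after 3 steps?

step 1: 000100000000111111100
step 2: 010001111110000000000
step 3: 000100000000111111110
position 15 holds 1

1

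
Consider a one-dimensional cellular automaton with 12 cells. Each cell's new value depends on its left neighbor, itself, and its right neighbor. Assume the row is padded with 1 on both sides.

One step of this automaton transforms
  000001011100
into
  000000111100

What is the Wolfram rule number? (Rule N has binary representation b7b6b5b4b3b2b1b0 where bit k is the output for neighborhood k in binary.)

position 8: 111 → 1  (bit 7 = 1)
position 9: 110 → 1  (bit 6 = 1)
position 6: 101 → 1  (bit 5 = 1)
position 0: 100 → 0  (bit 4 = 0)
position 7: 011 → 1  (bit 3 = 1)
position 5: 010 → 0  (bit 2 = 0)
position 4: 001 → 0  (bit 1 = 0)
position 1: 000 → 0  (bit 0 = 0)
bits b7..b0 = 11101000 = 232

232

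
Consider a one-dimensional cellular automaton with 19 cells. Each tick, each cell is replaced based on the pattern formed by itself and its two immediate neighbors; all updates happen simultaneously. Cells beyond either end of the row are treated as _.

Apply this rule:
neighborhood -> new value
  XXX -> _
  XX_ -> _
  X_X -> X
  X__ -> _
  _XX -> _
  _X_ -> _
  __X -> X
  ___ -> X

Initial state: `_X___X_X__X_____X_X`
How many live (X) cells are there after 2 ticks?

tick 1: X__XX_X__X__XXXX_X_
tick 2: __X__X__X__X____X__
count of X: 5

5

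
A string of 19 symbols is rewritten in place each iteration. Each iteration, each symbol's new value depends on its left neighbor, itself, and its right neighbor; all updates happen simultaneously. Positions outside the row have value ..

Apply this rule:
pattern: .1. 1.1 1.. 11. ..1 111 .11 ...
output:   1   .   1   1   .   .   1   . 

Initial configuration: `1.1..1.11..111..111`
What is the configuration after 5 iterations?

iteration 1: 1.11.1.111.1.11.1.1
iteration 2: 1.11.1.1.1.1.11.1.1
iteration 3: 1.11.1.1.1.1.11.1.1  (fixed point — unchanged through iteration 5)

1.11.1.1.1.1.11.1.1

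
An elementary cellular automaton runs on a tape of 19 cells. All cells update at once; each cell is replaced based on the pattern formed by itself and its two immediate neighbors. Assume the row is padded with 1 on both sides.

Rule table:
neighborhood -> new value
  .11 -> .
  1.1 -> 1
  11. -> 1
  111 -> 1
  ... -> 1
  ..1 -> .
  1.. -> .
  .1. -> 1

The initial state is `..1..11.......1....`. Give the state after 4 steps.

..1...1.11111.1.11.
..1.1.11.1111111.11
..1111.11.1111111.1
...1111.11.1111111.

...1111.11.1111111.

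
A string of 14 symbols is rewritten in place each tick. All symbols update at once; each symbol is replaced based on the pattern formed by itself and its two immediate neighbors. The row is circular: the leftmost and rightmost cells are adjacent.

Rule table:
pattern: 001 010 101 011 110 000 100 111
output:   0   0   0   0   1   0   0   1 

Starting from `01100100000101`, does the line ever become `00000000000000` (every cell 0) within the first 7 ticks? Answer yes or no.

yes

tick 1: 00100000000000
tick 2: 00000000000000
all cells are 0 at tick 2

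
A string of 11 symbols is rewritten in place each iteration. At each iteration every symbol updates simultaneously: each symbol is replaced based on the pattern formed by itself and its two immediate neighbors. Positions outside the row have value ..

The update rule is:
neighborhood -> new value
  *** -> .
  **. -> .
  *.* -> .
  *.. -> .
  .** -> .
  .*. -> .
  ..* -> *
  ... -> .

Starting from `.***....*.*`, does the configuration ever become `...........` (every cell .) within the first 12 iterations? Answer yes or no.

*......*...
......*....
.....*.....
....*......
...*.......
..*........
.*.........
*..........
...........
all cells are . at iteration 9

yes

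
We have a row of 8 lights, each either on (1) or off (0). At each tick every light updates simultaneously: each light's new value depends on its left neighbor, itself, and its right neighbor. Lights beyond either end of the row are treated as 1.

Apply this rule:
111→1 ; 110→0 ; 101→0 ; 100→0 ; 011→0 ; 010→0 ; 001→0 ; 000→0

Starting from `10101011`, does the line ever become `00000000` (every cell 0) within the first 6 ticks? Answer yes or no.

00000001
00000000
all cells are 0 at tick 2

yes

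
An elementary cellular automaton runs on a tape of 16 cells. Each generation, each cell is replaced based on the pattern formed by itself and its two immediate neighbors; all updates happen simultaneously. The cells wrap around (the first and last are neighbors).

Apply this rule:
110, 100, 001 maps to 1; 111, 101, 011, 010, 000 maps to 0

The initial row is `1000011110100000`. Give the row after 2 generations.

0011010101101010

generation 1: 0100100010010001
generation 2: 0011010101101010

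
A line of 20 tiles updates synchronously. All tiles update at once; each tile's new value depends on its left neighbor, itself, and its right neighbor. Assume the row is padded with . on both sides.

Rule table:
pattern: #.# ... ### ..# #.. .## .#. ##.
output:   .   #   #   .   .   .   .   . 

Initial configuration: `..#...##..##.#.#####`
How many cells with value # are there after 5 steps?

9

step 1: #...#...........###.
step 2: ..#...#########..#..
step 3: #...#..#######.....#
step 4: ..#.....#####..###..
step 5: #...###..###....#..#
count of #: 9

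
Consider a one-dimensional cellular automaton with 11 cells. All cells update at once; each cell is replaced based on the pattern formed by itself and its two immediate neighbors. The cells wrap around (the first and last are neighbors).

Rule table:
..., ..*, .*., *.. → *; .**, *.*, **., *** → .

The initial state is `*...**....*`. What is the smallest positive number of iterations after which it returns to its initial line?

iteration 1: .***..****.
iteration 2: *...**....*

2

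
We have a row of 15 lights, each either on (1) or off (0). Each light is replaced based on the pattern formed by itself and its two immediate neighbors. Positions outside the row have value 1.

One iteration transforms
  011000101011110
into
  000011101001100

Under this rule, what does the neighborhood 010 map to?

At position 6 the neighborhood is 010; the next row has 1 there.

1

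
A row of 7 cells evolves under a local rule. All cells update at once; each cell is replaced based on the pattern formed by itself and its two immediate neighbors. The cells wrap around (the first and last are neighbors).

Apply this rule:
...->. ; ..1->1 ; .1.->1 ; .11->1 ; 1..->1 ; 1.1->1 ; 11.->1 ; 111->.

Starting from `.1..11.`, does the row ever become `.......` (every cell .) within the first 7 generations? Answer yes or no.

generation 1: 1111111
generation 2: .......
all cells are . at generation 2

yes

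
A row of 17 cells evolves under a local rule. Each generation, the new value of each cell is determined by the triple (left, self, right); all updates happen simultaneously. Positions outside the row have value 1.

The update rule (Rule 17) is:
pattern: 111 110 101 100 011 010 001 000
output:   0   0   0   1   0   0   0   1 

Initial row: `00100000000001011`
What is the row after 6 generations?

10011111111100000
01000000000011110
00111111111000000
10000000000111110
01111111110000000
00000000001111110

00000000001111110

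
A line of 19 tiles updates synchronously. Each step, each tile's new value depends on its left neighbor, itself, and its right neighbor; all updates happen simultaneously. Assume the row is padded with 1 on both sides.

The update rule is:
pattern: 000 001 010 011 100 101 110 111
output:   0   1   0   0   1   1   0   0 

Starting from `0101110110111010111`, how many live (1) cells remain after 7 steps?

9

1010001001000101000
0101010110101010101
1010101001010101010
0101010110101010101  (repeats step 2; period 2)
step 7: 1010101001010101010
count of 1: 9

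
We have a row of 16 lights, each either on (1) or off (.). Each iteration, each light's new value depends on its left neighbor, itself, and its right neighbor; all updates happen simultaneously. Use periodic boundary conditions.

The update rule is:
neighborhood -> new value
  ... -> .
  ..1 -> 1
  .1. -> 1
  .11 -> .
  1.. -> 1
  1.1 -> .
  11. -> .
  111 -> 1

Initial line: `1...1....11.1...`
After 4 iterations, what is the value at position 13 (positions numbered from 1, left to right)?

11.111..1...11.1
1...1.1111.1....
11.11..11..11..1
1....11..11..11.
position 13 holds .

.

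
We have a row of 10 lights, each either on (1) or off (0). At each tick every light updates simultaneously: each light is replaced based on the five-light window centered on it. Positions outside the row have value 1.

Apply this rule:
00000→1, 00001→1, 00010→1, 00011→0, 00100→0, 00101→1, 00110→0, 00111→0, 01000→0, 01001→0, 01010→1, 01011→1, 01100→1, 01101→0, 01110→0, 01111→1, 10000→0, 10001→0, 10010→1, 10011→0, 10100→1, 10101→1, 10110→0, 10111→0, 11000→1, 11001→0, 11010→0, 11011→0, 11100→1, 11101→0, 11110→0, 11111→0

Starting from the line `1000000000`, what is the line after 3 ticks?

1011000110

tick 1: 1101111110
tick 2: 0000100000
tick 3: 1011000110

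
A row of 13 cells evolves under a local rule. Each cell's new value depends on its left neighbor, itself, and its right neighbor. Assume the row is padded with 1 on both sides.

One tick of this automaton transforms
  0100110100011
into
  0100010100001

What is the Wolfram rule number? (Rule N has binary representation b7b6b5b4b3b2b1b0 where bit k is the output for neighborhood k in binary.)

position 12: 111 → 1  (bit 7 = 1)
position 5: 110 → 1  (bit 6 = 1)
position 0: 101 → 0  (bit 5 = 0)
position 2: 100 → 0  (bit 4 = 0)
position 4: 011 → 0  (bit 3 = 0)
position 1: 010 → 1  (bit 2 = 1)
position 3: 001 → 0  (bit 1 = 0)
position 9: 000 → 0  (bit 0 = 0)
bits b7..b0 = 11000100 = 196

196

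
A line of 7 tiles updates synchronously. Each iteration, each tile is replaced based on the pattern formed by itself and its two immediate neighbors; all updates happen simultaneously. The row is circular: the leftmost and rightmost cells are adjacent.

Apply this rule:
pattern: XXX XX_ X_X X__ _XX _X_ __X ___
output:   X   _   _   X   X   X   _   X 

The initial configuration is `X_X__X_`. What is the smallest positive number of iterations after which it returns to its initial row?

X_XX_X_
X_X__X_

2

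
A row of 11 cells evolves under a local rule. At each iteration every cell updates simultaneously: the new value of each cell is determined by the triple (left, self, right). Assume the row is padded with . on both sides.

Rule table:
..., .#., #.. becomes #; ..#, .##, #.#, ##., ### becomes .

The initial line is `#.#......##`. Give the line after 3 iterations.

#.######...
#.......###
#######....

#######....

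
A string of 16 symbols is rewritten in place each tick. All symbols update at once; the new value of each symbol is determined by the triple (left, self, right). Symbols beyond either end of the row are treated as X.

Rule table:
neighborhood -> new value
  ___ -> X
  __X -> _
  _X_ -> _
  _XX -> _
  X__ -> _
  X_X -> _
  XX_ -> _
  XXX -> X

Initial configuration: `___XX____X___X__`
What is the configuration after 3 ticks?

_X____XX___X____

tick 1: _X____XX___X____
tick 2: ___XX____X___XX_
tick 3: _X____XX___X____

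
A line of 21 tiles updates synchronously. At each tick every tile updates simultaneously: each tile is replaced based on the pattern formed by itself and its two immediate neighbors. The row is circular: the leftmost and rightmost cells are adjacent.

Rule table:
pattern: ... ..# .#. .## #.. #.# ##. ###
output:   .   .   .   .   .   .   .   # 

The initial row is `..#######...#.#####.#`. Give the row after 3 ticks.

...#####.......###...
....###.........#....
.....#...............

.....#...............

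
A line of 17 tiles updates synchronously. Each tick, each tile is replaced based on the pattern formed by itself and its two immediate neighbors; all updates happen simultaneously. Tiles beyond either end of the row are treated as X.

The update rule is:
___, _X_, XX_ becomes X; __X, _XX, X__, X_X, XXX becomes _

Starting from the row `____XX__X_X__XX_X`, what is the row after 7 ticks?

__X__X__X_X_X_X__

_XX__X__X_X___X__
__X__X__X_X_X_X__
__X__X__X_X_X_X__  (fixed point — unchanged through tick 7)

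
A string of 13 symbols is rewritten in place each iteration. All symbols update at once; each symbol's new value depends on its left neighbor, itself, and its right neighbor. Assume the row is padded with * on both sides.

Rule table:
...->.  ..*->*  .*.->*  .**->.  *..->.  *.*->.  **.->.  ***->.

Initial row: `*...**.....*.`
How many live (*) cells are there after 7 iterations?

6

...*......**.
..**.....*...
.*......**..*
.*.....*...*.
.*....**..**.
.*...*...*...
.*..**..**..*
count of *: 6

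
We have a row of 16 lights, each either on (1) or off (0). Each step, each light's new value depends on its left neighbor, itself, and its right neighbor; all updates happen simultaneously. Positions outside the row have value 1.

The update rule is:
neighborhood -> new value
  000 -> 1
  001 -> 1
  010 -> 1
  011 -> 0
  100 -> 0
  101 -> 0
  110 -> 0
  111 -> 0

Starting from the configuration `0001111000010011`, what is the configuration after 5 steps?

0111100000111110

0110000011110100
0000111100000101
0111000001111100
0000011110000001
0111100000111110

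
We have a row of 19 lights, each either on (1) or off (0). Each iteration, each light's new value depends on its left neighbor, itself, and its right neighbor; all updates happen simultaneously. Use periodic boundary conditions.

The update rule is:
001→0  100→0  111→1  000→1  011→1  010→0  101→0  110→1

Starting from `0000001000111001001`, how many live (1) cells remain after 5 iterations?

13

iteration 1: 0111100010111000000
iteration 2: 0111101000111011111
iteration 3: 0111100010111011111
iteration 4: 0111101000111011111  (repeats iteration 2; period 2)
iteration 5: 0111100010111011111
count of 1: 13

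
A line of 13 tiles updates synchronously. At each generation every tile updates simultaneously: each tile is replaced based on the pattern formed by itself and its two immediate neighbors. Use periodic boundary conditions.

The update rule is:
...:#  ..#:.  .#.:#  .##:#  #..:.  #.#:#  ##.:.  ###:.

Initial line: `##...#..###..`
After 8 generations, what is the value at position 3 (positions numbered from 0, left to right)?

#..#.#..#....
#..###..#.##.
#..#....###.#
...#.##.#..##
.#.###.##..#.
.###..##...#.
.#....#..#.#.
.#.##.#..###.
position 3 holds #

#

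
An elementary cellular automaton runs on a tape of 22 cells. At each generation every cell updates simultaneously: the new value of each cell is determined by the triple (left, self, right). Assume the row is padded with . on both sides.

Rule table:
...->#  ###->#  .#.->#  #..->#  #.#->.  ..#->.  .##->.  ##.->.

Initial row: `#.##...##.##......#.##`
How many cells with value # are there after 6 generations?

#...##......#####.#...
###...#####..###..####
.#.##..###.#..#.#..##.
.#...#..#..##.#.##...#
.###.##.##....#...##.#
..#.......###.###....#
count of #: 8

8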